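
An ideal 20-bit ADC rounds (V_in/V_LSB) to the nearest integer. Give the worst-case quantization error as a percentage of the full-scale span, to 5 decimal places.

0.00005 %

Rounding → worst-case error = ½ LSB = V_FS/2^21, so 100/2097152 = 4.76837e-05 % of full scale.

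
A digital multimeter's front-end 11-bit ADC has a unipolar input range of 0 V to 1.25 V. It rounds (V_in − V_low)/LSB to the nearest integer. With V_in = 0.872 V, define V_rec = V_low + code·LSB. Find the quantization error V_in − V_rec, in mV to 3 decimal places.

Step size: 1.25 V ÷ 2^11 = 0.610 mV.
Scaled input = 1428.6848 LSBs, so code = 1429.
V_rec = 0 + 1429·0.000610352 = 0.87219238 V.
Error = 0.872 − 0.87219238 = -0.000192383 V = -0.192 mV.

-0.192 mV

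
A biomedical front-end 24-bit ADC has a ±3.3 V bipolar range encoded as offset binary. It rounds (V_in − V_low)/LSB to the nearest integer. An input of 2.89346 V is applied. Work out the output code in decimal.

code 15743790

LSB = 6.6 V / 16777216 = 0.39 µV.
Input sits at 15743790.334 steps above V_low.
Round → code 15743790.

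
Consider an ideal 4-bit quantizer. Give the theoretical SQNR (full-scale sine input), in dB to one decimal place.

25.8 dB

SNR ≈ 6.02·N + 1.76 dB = 6.02·4 + 1.76 = 25.84 dB.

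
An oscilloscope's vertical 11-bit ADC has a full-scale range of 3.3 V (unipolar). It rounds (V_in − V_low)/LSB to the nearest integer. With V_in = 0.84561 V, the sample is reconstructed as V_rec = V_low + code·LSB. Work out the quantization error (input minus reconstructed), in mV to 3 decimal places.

-0.337 mV

LSB = 3.3/2^11 = 1.611 mV.
(0.84561 − 0)/0.00161133 = 524.7907; round gives code 525.
Reconstructed: 0.84594727 V.
V_in − V_rec = -0.000337266 V = -0.337 mV.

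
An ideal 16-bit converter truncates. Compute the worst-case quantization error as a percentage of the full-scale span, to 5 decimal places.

0.00153 %

Truncating → worst-case error = 1 LSB = V_FS/2^16, so 100/65536 = 0.00152588 % of full scale.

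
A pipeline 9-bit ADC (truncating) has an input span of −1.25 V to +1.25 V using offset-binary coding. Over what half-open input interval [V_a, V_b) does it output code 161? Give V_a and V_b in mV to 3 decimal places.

LSB = 2.5/2^9 = 4.883 mV.
V_a = V_low + 161·LSB = -0.463867 V; V_b = V_low + 162·LSB = -0.458984 V.

[-463.867 mV, -458.984 mV)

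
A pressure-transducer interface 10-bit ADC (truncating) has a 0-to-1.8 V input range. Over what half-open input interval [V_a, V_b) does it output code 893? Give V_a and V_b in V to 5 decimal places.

LSB = 1.8/2^10 = 1.758 mV.
V_a = V_low + 893·LSB = 1.56973 V; V_b = V_low + 894·LSB = 1.57148 V.

[1.56973 V, 1.57148 V)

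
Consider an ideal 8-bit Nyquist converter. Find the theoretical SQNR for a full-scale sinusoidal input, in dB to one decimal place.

49.9 dB

SNR ≈ 6.02·N + 1.76 dB = 6.02·8 + 1.76 = 49.92 dB.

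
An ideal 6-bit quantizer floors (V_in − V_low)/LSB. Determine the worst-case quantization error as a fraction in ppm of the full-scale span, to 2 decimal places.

15625.00 ppm

Truncating → worst-case error = 1 LSB = V_FS/2^6, so 1e+06/64 = 15625 ppm of full scale.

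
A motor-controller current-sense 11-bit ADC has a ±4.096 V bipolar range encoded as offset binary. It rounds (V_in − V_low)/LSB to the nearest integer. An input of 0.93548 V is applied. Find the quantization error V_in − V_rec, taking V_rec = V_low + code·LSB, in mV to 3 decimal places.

-0.520 mV

One LSB is 8.192 V / 2048 = 4.000 mV.
(0.93548 − (−4.096))/0.004 = 1257.8700; round gives code 1258.
V_rec = (−4.096) + 1258·0.004 = 0.936 V.
Error = 0.93548 − 0.936 = -0.00052 V = -0.520 mV.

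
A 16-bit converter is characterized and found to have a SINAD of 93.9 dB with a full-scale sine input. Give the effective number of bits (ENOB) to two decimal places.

15.31 bits

ENOB = (SINAD − 1.76) / 6.02 = (93.9 − 1.76)/6.02 = 15.306.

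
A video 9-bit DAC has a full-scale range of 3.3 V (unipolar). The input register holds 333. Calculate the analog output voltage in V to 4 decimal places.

2.1463 V

LSB = 3.3 V / 2^9 = 6.445 mV.
V_out = 0 + 333 × 0.00644531 V = 2.14629 V.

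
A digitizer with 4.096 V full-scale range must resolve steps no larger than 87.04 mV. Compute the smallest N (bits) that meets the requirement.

Number of steps required ≥ 4.096 V / 87.04 mV = 47.06.
Need 2^N ≥ 47.06; 2^5 = 32, 2^6 = 64.
Minimum N = 6.

6 bits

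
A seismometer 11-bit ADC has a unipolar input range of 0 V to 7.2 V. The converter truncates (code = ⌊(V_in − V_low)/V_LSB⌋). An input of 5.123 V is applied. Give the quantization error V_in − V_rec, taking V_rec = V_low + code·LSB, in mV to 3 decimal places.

0.734 mV

One LSB is 7.2 V / 2048 = 3.516 mV.
Scaled input = 1457.2089 LSBs, so code = 1457.
Code 1457 maps back to 0 + 1457×0.00351563 V = 5.1222656 V.
Difference: 0.000734375 V → 0.734 mV.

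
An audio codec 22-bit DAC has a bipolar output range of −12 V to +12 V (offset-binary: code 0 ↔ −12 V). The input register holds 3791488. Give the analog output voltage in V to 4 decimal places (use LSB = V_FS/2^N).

LSB = 24 V / 2^22 = 5.72 µV.
V_out = (−12) + 3791488 × 5.72205e-06 V = 9.69507 V.

9.6951 V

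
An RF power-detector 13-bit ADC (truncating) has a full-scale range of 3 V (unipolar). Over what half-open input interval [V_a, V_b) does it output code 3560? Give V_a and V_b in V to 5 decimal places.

LSB = 3/2^13 = 366.21 µV.
V_a = V_low + 3560·LSB = 1.30371 V; V_b = V_low + 3561·LSB = 1.30408 V.

[1.30371 V, 1.30408 V)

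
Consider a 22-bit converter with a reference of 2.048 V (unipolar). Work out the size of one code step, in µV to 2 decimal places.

0.49 µV

Full-scale span = 2.048 V.
LSB = 2.048 / 2^22 = 2.048 / 4194304 = 4.88281e-07 V = 0.49 µV.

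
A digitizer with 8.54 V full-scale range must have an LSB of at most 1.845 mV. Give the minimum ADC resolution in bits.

13 bits

Number of steps required ≥ 8.54 V / 1.845 mV = 4628.73.
Need 2^N ≥ 4628.73; 2^12 = 4096, 2^13 = 8192.
Minimum N = 13.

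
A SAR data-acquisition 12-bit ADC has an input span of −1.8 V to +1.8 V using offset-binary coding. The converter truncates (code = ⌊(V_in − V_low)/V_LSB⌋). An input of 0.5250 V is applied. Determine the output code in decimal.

Full-scale span = 3.6 V; LSB = 3.6/2^12 = 0.879 mV.
Input sits at 2645.333 steps above V_low.
Floor → code 2645.

code 2645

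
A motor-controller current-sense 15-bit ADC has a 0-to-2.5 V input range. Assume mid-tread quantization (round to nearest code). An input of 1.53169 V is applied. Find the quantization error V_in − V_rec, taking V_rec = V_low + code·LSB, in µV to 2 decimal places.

One LSB is 2.5 V / 32768 = 76.29 µV.
(V_in − V_low)/LSB = (1.53169 − 0)/7.62939e-05 = 20076.1672 → code 20076 (round).
Code 20076 maps back to 0 + 20076×7.62939e-05 V = 1.5316772 V.
Difference: 1.27539e-05 V → 12.75 µV.

12.75 µV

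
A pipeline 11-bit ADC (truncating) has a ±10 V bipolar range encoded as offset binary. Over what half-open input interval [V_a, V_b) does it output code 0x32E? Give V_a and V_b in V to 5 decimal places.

LSB = 20/2^11 = 9.766 mV.
Code 0x32E = 814 decimal.
V_a = V_low + 814·LSB = -2.05078 V; V_b = V_low + 815·LSB = -2.04102 V.

[-2.05078 V, -2.04102 V)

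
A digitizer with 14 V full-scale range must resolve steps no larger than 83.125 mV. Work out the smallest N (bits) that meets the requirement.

Number of steps required ≥ 14 V / 83.125 mV = 168.42.
Need 2^N ≥ 168.42; 2^7 = 128, 2^8 = 256.
Minimum N = 8.

8 bits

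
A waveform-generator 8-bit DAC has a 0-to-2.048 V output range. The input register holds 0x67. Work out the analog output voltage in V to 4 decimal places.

0.8240 V

LSB = 2.048 V / 2^8 = 8.000 mV.
Code 0x67 = 103 decimal.
V_out = 0 + 103 × 0.008 V = 0.824 V.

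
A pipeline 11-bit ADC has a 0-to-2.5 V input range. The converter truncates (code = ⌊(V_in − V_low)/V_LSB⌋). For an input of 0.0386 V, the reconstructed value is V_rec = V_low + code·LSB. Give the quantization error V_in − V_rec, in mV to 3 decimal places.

0.758 mV

LSB = 2.5/2^11 = 1.221 mV.
Scaled input = 31.6211 LSBs, so code = 31.
V_rec = 0 + 31·0.0012207 = 0.037841797 V.
Error = 0.0386 − 0.037841797 = 0.000758203 V = 0.758 mV.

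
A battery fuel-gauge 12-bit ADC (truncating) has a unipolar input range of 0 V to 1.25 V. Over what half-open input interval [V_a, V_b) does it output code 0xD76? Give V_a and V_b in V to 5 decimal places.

[1.05164 V, 1.05194 V)

LSB = 1.25/2^12 = 305.18 µV.
Code 0xD76 = 3446 decimal.
V_a = V_low + 3446·LSB = 1.05164 V; V_b = V_low + 3447·LSB = 1.05194 V.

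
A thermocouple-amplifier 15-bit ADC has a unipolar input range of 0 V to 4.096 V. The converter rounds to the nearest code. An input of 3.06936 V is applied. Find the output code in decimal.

With 32768 levels over 4.096 V, one step is 125.00 µV.
Input sits at 24554.880 steps above V_low.
Round → code 24555.

code 24555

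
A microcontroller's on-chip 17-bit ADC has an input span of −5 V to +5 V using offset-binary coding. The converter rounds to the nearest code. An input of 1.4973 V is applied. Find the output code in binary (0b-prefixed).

code 0b10100110010101001 (decimal 85161)

With 131072 levels over 10 V, one step is 76.29 µV.
Input sits at 85161.411 steps above V_low.
round(85161.411) = 85161.
In binary (0b-prefixed): 0b10100110010101001.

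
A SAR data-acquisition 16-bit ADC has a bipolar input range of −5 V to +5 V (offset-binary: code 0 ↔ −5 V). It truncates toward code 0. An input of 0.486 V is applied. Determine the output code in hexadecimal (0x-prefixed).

Full-scale span = 10 V; LSB = 10/2^16 = 152.59 µV.
(V_in − V_low)/LSB = (0.486 − (−5)) / 0.000152588 = 35953.050.
So the output code is 35953.
In hexadecimal (0x-prefixed): 0x8C71.

code 0x8C71 (decimal 35953)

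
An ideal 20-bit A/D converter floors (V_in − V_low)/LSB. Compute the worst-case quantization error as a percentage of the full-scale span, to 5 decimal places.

0.00010 %

Truncating → worst-case error = 1 LSB = V_FS/2^20, so 100/1048576 = 9.53674e-05 % of full scale.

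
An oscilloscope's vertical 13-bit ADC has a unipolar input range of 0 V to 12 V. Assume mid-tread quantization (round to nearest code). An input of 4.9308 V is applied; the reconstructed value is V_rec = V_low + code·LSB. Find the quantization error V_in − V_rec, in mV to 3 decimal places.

0.136 mV

LSB = 12/2^13 = 1.465 mV.
(4.9308 − 0)/0.00146484 = 3366.0928; round gives code 3366.
Reconstructed: 4.9306641 V.
V_in − V_rec = 0.000135937 V = 0.136 mV.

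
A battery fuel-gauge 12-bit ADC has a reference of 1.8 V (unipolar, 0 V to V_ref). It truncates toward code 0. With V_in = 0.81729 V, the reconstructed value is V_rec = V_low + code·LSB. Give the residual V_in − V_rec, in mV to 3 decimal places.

0.347 mV

One LSB is 1.8 V / 4096 = 439.45 µV.
(0.81729 − 0)/0.000439453 = 1859.7888; ⌊·⌋ gives code 1859.
Reconstructed: 0.81694336 V.
Error = 0.81729 − 0.81694336 = 0.000346641 V = 0.347 mV.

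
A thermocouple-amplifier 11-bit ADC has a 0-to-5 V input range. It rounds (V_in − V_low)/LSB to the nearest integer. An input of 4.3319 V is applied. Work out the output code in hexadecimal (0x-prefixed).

code 0x6EE (decimal 1774)

Full-scale span = 5 V; LSB = 5/2^11 = 2.441 mV.
Input sits at 1774.346 steps above V_low.
Round → code 1774.
In hexadecimal (0x-prefixed): 0x6EE.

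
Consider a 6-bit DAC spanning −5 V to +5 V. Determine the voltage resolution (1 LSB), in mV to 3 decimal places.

Full-scale span = 10 V.
LSB = 10 / 2^6 = 10 / 64 = 0.15625 V = 156.250 mV.

156.250 mV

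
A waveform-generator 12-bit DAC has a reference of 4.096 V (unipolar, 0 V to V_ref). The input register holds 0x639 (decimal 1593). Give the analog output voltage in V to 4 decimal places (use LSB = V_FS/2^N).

LSB = 4.096 V / 2^12 = 1.000 mV.
Code 0x639 = 1593 decimal.
V_out = 0 + 1593 × 0.001 V = 1.593 V.

1.5930 V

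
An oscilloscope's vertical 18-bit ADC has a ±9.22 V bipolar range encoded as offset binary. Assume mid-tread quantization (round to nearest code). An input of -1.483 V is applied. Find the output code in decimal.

code 109990

With 262144 levels over 18.44 V, one step is 70.34 µV.
(-1.483 − (−9.22)) / 7.0343e-05 = 109989.595 LSBs.
round(109989.595) = 109990.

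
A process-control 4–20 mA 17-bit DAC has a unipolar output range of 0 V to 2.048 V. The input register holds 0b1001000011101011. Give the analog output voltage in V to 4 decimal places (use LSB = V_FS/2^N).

LSB = 2.048 V / 2^17 = 15.62 µV.
Code 0b1001000011101011 = 37099 decimal.
V_out = 0 + 37099 × 1.5625e-05 V = 0.579672 V.

0.5797 V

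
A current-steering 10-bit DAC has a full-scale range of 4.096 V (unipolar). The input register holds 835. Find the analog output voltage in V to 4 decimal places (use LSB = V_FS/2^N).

LSB = 4.096 V / 2^10 = 4.000 mV.
V_out = 0 + 835 × 0.004 V = 3.34 V.

3.3400 V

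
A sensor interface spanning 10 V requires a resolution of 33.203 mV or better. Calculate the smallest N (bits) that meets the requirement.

9 bits

Number of steps required ≥ 10 V / 33.203 mV = 301.18.
Need 2^N ≥ 301.18; 2^8 = 256, 2^9 = 512.
Minimum N = 9.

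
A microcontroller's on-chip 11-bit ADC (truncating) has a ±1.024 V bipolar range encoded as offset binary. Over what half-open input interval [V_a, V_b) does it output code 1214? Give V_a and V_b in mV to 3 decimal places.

[190.000 mV, 191.000 mV)

LSB = 2.048/2^11 = 1.000 mV.
V_a = V_low + 1214·LSB = 0.19 V; V_b = V_low + 1215·LSB = 0.191 V.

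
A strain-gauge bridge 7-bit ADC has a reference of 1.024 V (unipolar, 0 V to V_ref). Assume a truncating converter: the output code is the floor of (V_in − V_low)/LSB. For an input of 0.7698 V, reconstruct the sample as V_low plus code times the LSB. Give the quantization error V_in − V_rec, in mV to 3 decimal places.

Step size: 1.024 V ÷ 2^7 = 8.000 mV.
(0.7698 − 0)/0.008 = 96.2250; ⌊·⌋ gives code 96.
Reconstructed: 0.768 V.
Error = 0.7698 − 0.768 = 0.0018 V = 1.800 mV.

1.800 mV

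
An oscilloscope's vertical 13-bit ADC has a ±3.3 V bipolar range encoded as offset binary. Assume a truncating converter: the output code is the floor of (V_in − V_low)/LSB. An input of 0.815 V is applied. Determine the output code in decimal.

code 5107

With 8192 levels over 6.6 V, one step is 0.806 mV.
(0.815 − (−3.3)) / 0.000805664 = 5107.588 LSBs.
Floor → code 5107.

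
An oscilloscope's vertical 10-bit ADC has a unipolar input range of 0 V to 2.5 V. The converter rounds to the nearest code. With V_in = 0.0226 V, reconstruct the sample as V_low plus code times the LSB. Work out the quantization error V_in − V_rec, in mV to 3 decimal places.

0.627 mV

LSB = 2.5/2^10 = 2.441 mV.
(V_in − V_low)/LSB = (0.0226 − 0)/0.00244141 = 9.2570 → code 9 (round).
Code 9 maps back to 0 + 9×0.00244141 V = 0.021972656 V.
Error = 0.0226 − 0.021972656 = 0.000627344 V = 0.627 mV.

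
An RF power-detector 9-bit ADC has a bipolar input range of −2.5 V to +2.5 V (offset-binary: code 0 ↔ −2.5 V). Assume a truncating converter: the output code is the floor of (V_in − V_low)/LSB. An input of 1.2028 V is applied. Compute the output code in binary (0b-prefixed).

Full-scale span = 5 V; LSB = 5/2^9 = 9.766 mV.
Input sits at 379.167 steps above V_low.
⌊·⌋(379.167) = 379.
In binary (0b-prefixed): 0b101111011.

code 0b101111011 (decimal 379)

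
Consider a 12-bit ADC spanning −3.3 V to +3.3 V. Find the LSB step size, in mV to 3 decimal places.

Full-scale span = 6.6 V.
LSB = 6.6 / 2^12 = 6.6 / 4096 = 0.00161133 V = 1.611 mV.

1.611 mV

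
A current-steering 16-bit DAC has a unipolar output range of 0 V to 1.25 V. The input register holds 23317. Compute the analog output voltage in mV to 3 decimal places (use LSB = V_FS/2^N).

LSB = 1.25 V / 2^16 = 19.07 µV.
V_out = 0 + 23317 × 1.90735e-05 V = 0.444736 V.
= 444.736 mV.

444.736 mV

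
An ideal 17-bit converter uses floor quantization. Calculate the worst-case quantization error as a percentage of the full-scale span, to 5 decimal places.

Truncating → worst-case error = 1 LSB = V_FS/2^17, so 100/131072 = 0.000762939 % of full scale.

0.00076 %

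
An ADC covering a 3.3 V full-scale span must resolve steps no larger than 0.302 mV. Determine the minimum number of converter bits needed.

14 bits

Number of steps required ≥ 3.3 V / 0.302 mV = 10927.15.
Need 2^N ≥ 10927.15; 2^13 = 8192, 2^14 = 16384.
Minimum N = 14.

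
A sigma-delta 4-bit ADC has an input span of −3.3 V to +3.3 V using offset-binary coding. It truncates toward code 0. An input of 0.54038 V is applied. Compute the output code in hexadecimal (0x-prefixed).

code 0x9 (decimal 9)

LSB = 6.6 V / 16 = 412.500 mV.
(V_in − V_low)/LSB = (0.54038 − (−3.3)) / 0.4125 = 9.310.
So the output code is 9.
In hexadecimal (0x-prefixed): 0x9.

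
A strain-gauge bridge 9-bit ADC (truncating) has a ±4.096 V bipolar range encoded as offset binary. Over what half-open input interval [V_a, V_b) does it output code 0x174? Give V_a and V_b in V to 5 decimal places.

LSB = 8.192/2^9 = 16.000 mV.
Code 0x174 = 372 decimal.
V_a = V_low + 372·LSB = 1.856 V; V_b = V_low + 373·LSB = 1.872 V.

[1.85600 V, 1.87200 V)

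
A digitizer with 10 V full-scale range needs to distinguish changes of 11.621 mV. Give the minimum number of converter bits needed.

10 bits

Number of steps required ≥ 10 V / 11.621 mV = 860.51.
Need 2^N ≥ 860.51; 2^9 = 512, 2^10 = 1024.
Minimum N = 10.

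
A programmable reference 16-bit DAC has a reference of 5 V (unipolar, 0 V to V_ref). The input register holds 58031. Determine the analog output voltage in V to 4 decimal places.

4.4274 V

LSB = 5 V / 2^16 = 76.29 µV.
V_out = 0 + 58031 × 7.62939e-05 V = 4.42741 V.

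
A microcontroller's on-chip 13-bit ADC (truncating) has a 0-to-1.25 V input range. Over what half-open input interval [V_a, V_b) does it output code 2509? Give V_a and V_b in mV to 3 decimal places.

LSB = 1.25/2^13 = 152.59 µV.
V_a = V_low + 2509·LSB = 0.382843 V; V_b = V_low + 2510·LSB = 0.382996 V.

[382.843 mV, 382.996 mV)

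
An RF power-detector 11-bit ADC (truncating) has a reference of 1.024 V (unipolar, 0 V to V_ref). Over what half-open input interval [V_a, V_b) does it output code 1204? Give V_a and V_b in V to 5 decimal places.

LSB = 1.024/2^11 = 0.500 mV.
V_a = V_low + 1204·LSB = 0.602 V; V_b = V_low + 1205·LSB = 0.6025 V.

[0.60200 V, 0.60250 V)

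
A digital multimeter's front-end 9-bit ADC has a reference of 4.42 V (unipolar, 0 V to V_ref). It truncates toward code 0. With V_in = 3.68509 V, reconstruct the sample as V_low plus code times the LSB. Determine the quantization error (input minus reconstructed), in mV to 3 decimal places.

One LSB is 4.42 V / 512 = 8.633 mV.
Scaled input = 426.8702 LSBs, so code = 426.
Code 426 maps back to 0 + 426×0.00863281 V = 3.6775781 V.
Difference: 0.00751188 V → 7.512 mV.

7.512 mV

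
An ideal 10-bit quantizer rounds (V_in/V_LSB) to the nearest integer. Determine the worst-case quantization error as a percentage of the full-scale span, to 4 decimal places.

0.0488 %

Rounding → worst-case error = ½ LSB = V_FS/2^11, so 100/2048 = 0.0488281 % of full scale.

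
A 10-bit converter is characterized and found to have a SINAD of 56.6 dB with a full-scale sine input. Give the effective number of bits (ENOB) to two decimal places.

9.11 bits

ENOB = (SINAD − 1.76) / 6.02 = (56.6 − 1.76)/6.02 = 9.110.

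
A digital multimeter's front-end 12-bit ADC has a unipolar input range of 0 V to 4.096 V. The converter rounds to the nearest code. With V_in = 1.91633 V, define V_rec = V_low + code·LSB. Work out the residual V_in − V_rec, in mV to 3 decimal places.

0.330 mV

LSB = 4.096/2^12 = 1.000 mV.
(1.91633 − 0)/0.001 = 1916.3300; round gives code 1916.
Reconstructed: 1.916 V.
Error = 1.91633 − 1.916 = 0.00033 V = 0.330 mV.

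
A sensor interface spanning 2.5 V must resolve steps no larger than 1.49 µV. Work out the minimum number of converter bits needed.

21 bits

Number of steps required ≥ 2.5 V / 1.49 µV = 1677852.35.
Need 2^N ≥ 1677852.35; 2^20 = 1048576, 2^21 = 2097152.
Minimum N = 21.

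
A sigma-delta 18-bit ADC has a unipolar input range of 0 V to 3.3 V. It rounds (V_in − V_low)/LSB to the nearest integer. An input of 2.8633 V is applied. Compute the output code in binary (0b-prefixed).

code 0b110111100001111110 (decimal 227454)

Full-scale span = 3.3 V; LSB = 3.3/2^18 = 12.59 µV.
(2.8633 − 0) / 1.25885e-05 = 227453.611 LSBs.
So the output code is 227454.
In binary (0b-prefixed): 0b110111100001111110.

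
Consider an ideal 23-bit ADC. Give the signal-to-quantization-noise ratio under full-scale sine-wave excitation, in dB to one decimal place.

140.2 dB

SNR ≈ 6.02·N + 1.76 dB = 6.02·23 + 1.76 = 140.22 dB.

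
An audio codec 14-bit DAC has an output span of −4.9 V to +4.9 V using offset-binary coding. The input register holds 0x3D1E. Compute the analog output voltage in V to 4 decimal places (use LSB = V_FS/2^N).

4.4586 V

LSB = 9.8 V / 2^14 = 0.598 mV.
Code 0x3D1E = 15646 decimal.
V_out = (−4.9) + 15646 × 0.000598145 V = 4.45857 V.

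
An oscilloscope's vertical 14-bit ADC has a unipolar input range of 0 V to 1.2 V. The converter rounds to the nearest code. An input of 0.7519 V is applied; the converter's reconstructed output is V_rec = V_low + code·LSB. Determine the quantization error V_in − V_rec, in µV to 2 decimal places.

One LSB is 1.2 V / 16384 = 73.24 µV.
Scaled input = 10265.9413 LSBs, so code = 10266.
V_rec = 0 + 10266·7.32422e-05 = 0.7519043 V.
Error = 0.7519 − 0.7519043 = -4.29688e-06 V = -4.30 µV.

-4.30 µV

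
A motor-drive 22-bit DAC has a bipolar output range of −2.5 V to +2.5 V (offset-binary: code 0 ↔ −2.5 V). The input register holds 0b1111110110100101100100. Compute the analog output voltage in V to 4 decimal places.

LSB = 5 V / 2^22 = 1.19 µV.
Code 0b1111110110100101100100 = 4155748 decimal.
V_out = (−2.5) + 4155748 × 1.19209e-06 V = 2.45404 V.

2.4540 V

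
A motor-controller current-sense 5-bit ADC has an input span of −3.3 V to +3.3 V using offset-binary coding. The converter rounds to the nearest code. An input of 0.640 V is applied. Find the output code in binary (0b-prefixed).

With 32 levels over 6.6 V, one step is 206.250 mV.
Input sits at 19.103 steps above V_low.
Round → code 19.
In binary (0b-prefixed): 0b10011.

code 0b10011 (decimal 19)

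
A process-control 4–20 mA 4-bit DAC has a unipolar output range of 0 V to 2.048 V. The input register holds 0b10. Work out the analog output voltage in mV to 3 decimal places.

256.000 mV

LSB = 2.048 V / 2^4 = 128.000 mV.
Code 0b10 = 2 decimal.
V_out = 0 + 2 × 0.128 V = 0.256 V.
= 256.000 mV.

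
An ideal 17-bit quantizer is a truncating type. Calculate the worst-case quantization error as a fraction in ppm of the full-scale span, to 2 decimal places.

Truncating → worst-case error = 1 LSB = V_FS/2^17, so 1e+06/131072 = 7.62939 ppm of full scale.

7.63 ppm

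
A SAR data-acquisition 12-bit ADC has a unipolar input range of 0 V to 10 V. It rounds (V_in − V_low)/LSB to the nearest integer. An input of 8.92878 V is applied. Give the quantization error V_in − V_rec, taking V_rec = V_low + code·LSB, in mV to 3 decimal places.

0.557 mV

LSB = 10/2^12 = 2.441 mV.
(8.92878 − 0)/0.00244141 = 3657.2283; round gives code 3657.
Reconstructed: 8.9282227 V.
V_in − V_rec = 0.000557344 V = 0.557 mV.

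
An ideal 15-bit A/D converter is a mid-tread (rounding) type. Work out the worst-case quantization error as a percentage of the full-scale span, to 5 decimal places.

0.00153 %

Rounding → worst-case error = ½ LSB = V_FS/2^16, so 100/65536 = 0.00152588 % of full scale.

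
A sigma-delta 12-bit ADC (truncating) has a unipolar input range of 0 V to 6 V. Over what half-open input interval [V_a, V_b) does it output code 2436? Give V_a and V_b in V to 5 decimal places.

[3.56836 V, 3.56982 V)

LSB = 6/2^12 = 1.465 mV.
V_a = V_low + 2436·LSB = 3.56836 V; V_b = V_low + 2437·LSB = 3.56982 V.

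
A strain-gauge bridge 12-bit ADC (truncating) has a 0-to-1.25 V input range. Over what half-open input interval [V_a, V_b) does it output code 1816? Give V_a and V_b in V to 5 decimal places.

[0.55420 V, 0.55450 V)

LSB = 1.25/2^12 = 305.18 µV.
V_a = V_low + 1816·LSB = 0.554199 V; V_b = V_low + 1817·LSB = 0.554504 V.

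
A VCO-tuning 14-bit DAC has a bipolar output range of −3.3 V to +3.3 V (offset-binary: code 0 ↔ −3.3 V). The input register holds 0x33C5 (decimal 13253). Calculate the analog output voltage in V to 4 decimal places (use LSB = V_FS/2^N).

2.0387 V

LSB = 6.6 V / 2^14 = 402.83 µV.
Code 0x33C5 = 13253 decimal.
V_out = (−3.3) + 13253 × 0.000402832 V = 2.03873 V.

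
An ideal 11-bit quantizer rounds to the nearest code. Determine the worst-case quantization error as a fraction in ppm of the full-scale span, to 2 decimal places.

244.14 ppm

Rounding → worst-case error = ½ LSB = V_FS/2^12, so 1e+06/4096 = 244.141 ppm of full scale.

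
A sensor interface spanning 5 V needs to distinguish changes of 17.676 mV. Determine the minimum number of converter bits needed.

Number of steps required ≥ 5 V / 17.676 mV = 282.87.
Need 2^N ≥ 282.87; 2^8 = 256, 2^9 = 512.
Minimum N = 9.

9 bits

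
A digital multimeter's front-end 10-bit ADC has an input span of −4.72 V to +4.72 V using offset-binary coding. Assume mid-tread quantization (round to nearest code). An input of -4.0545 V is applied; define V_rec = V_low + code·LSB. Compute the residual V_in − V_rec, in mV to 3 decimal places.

1.750 mV

One LSB is 9.44 V / 1024 = 9.219 mV.
Scaled input = 72.1898 LSBs, so code = 72.
V_rec = (−4.72) + 72·0.00921875 = -4.05625 V.
Error = -4.0545 − (−4.05625) = 0.00175 V = 1.750 mV.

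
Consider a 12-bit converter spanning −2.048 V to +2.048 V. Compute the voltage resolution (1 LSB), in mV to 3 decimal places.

Full-scale span = 4.096 V.
LSB = 4.096 / 2^12 = 4.096 / 4096 = 0.001 V = 1.000 mV.

1.000 mV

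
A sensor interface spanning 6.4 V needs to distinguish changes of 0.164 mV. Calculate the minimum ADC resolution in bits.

16 bits

Number of steps required ≥ 6.4 V / 0.164 mV = 39024.39.
Need 2^N ≥ 39024.39; 2^15 = 32768, 2^16 = 65536.
Minimum N = 16.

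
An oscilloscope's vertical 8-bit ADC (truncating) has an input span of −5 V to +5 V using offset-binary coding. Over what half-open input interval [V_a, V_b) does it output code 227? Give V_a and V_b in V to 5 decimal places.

[3.86719 V, 3.90625 V)

LSB = 10/2^8 = 39.062 mV.
V_a = V_low + 227·LSB = 3.86719 V; V_b = V_low + 228·LSB = 3.90625 V.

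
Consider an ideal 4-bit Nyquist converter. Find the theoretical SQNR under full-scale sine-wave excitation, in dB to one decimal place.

SNR ≈ 6.02·N + 1.76 dB = 6.02·4 + 1.76 = 25.84 dB.

25.8 dB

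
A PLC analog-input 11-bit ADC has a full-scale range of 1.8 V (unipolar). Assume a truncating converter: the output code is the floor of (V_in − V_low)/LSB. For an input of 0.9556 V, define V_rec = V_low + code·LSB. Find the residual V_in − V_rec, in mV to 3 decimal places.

0.229 mV

Step size: 1.8 V ÷ 2^11 = 0.879 mV.
(V_in − V_low)/LSB = (0.9556 − 0)/0.000878906 = 1087.2604 → code 1087 (floor).
V_rec = 0 + 1087·0.000878906 = 0.95537109 V.
Error = 0.9556 − 0.95537109 = 0.000228906 V = 0.229 mV.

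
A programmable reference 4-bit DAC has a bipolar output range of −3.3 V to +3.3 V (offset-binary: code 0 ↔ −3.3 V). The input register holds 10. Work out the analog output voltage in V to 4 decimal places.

LSB = 6.6 V / 2^4 = 412.500 mV.
V_out = (−3.3) + 10 × 0.4125 V = 0.825 V.

0.8250 V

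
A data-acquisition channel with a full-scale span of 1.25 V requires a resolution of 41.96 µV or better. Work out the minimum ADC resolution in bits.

Number of steps required ≥ 1.25 V / 41.96 µV = 29790.28.
Need 2^N ≥ 29790.28; 2^14 = 16384, 2^15 = 32768.
Minimum N = 15.

15 bits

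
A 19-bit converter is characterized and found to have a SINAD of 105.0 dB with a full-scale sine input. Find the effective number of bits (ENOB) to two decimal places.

17.15 bits

ENOB = (SINAD − 1.76) / 6.02 = (105.0 − 1.76)/6.02 = 17.150.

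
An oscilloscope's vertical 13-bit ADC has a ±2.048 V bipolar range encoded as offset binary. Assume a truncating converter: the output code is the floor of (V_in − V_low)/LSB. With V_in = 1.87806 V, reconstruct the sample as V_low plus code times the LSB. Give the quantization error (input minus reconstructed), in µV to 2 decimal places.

One LSB is 4.096 V / 8192 = 0.500 mV.
(1.87806 − (−2.048))/0.0005 = 7852.1200; ⌊·⌋ gives code 7852.
V_rec = (−2.048) + 7852·0.0005 = 1.878 V.
V_in − V_rec = 6e-05 V = 60.00 µV.

60.00 µV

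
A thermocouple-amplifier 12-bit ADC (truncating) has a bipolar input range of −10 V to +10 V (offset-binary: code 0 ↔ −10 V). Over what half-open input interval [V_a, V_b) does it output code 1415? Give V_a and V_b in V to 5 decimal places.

[-3.09082 V, -3.08594 V)

LSB = 20/2^12 = 4.883 mV.
V_a = V_low + 1415·LSB = -3.09082 V; V_b = V_low + 1416·LSB = -3.08594 V.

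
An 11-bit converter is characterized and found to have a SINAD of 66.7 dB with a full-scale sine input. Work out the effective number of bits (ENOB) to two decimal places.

10.79 bits

ENOB = (SINAD − 1.76) / 6.02 = (66.7 − 1.76)/6.02 = 10.787.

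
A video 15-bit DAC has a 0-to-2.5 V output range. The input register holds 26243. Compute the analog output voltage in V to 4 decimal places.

LSB = 2.5 V / 2^15 = 76.29 µV.
V_out = 0 + 26243 × 7.62939e-05 V = 2.00218 V.

2.0022 V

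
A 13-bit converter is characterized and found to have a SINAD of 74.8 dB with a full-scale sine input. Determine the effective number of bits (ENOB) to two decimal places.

12.13 bits

ENOB = (SINAD − 1.76) / 6.02 = (74.8 − 1.76)/6.02 = 12.133.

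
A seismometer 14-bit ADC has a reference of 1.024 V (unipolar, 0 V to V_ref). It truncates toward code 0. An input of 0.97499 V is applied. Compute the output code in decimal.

code 15599

With 16384 levels over 1.024 V, one step is 62.50 µV.
Input sits at 15599.840 steps above V_low.
So the output code is 15599.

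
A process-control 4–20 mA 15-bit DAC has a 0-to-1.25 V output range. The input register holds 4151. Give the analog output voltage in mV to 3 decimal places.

LSB = 1.25 V / 2^15 = 38.15 µV.
V_out = 0 + 4151 × 3.8147e-05 V = 0.158348 V.
= 158.348 mV.

158.348 mV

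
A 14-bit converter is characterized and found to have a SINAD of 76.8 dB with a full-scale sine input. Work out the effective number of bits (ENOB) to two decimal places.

12.47 bits

ENOB = (SINAD − 1.76) / 6.02 = (76.8 − 1.76)/6.02 = 12.465.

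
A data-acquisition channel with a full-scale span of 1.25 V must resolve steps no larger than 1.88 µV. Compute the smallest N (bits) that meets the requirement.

Number of steps required ≥ 1.25 V / 1.88 µV = 664893.62.
Need 2^N ≥ 664893.62; 2^19 = 524288, 2^20 = 1048576.
Minimum N = 20.

20 bits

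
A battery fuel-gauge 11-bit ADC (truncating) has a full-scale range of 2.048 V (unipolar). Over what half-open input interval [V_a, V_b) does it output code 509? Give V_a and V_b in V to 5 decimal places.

[0.50900 V, 0.51000 V)

LSB = 2.048/2^11 = 1.000 mV.
V_a = V_low + 509·LSB = 0.509 V; V_b = V_low + 510·LSB = 0.51 V.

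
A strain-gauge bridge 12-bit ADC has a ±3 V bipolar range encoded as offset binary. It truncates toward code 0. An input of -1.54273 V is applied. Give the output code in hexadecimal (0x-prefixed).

code 0x3E2 (decimal 994)

LSB = 6 V / 4096 = 1.465 mV.
(-1.54273 − (−3)) / 0.00146484 = 994.830 LSBs.
⌊·⌋(994.830) = 994.
In hexadecimal (0x-prefixed): 0x3E2.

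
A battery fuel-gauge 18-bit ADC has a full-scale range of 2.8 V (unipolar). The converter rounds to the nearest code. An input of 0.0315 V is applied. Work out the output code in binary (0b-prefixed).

code 0b101110000101 (decimal 2949)

LSB = 2.8 V / 262144 = 10.68 µV.
Input sits at 2949.120 steps above V_low.
round(2949.120) = 2949.
In binary (0b-prefixed): 0b101110000101.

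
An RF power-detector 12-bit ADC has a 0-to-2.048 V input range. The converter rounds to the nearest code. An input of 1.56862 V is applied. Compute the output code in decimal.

LSB = 2.048 V / 4096 = 0.500 mV.
(V_in − V_low)/LSB = (1.56862 − 0) / 0.0005 = 3137.240.
So the output code is 3137.

code 3137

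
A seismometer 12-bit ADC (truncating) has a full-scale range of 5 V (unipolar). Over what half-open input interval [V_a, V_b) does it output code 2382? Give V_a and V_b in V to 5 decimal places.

[2.90771 V, 2.90894 V)

LSB = 5/2^12 = 1.221 mV.
V_a = V_low + 2382·LSB = 2.90771 V; V_b = V_low + 2383·LSB = 2.90894 V.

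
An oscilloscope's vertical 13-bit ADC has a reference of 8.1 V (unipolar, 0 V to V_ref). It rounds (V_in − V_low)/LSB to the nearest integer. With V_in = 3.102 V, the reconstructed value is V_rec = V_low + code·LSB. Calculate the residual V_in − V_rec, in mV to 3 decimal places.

LSB = 8.1/2^13 = 0.989 mV.
(3.102 − 0)/0.00098877 = 3137.2326; round gives code 3137.
Reconstructed: 3.10177 V.
Difference: 0.00022998 V → 0.230 mV.

0.230 mV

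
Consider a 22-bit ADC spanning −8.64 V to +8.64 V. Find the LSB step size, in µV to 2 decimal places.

4.12 µV

Full-scale span = 17.28 V.
LSB = 17.28 / 2^22 = 17.28 / 4194304 = 4.11987e-06 V = 4.12 µV.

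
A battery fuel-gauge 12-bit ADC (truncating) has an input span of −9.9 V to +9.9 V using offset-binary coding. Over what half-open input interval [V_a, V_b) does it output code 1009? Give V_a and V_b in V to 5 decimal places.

[-5.02251 V, -5.01768 V)

LSB = 19.8/2^12 = 4.834 mV.
V_a = V_low + 1009·LSB = -5.02251 V; V_b = V_low + 1010·LSB = -5.01768 V.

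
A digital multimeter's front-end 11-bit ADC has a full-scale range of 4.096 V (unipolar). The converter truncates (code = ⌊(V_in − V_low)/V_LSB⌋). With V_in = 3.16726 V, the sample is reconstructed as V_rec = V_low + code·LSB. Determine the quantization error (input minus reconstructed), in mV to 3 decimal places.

One LSB is 4.096 V / 2048 = 2.000 mV.
(V_in − V_low)/LSB = (3.16726 − 0)/0.002 = 1583.6300 → code 1583 (floor).
Code 1583 maps back to 0 + 1583×0.002 V = 3.166 V.
V_in − V_rec = 0.00126 V = 1.260 mV.

1.260 mV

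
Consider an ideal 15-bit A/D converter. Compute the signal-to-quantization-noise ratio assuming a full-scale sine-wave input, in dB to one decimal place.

SNR ≈ 6.02·N + 1.76 dB = 6.02·15 + 1.76 = 92.06 dB.

92.1 dB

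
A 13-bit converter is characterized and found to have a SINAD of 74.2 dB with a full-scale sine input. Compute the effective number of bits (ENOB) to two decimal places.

ENOB = (SINAD − 1.76) / 6.02 = (74.2 − 1.76)/6.02 = 12.033.

12.03 bits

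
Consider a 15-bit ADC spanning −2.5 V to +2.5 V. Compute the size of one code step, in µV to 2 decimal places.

152.59 µV

Full-scale span = 5 V.
LSB = 5 / 2^15 = 5 / 32768 = 0.000152588 V = 152.59 µV.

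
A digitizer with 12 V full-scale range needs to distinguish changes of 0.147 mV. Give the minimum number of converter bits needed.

Number of steps required ≥ 12 V / 0.147 mV = 81632.65.
Need 2^N ≥ 81632.65; 2^16 = 65536, 2^17 = 131072.
Minimum N = 17.

17 bits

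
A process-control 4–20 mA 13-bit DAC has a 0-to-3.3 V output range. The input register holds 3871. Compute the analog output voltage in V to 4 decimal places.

LSB = 3.3 V / 2^13 = 402.83 µV.
V_out = 0 + 3871 × 0.000402832 V = 1.55936 V.

1.5594 V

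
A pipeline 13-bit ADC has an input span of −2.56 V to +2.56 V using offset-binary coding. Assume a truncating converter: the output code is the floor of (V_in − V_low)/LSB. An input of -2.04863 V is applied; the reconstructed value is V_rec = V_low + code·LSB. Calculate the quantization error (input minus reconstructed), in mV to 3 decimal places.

Step size: 5.12 V ÷ 2^13 = 0.625 mV.
Scaled input = 818.1920 LSBs, so code = 818.
Reconstructed: -2.04875 V.
Difference: 0.00012 V → 0.120 mV.

0.120 mV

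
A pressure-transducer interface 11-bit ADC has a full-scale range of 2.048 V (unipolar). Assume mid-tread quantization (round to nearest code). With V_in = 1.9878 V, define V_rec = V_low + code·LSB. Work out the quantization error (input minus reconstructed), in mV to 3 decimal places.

-0.200 mV

Step size: 2.048 V ÷ 2^11 = 1.000 mV.
Scaled input = 1987.8000 LSBs, so code = 1988.
V_rec = 0 + 1988·0.001 = 1.988 V.
Error = 1.9878 − 1.988 = -0.0002 V = -0.200 mV.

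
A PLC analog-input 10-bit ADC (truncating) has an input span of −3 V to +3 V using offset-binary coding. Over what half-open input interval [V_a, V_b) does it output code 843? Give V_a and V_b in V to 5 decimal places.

[1.93945 V, 1.94531 V)

LSB = 6/2^10 = 5.859 mV.
V_a = V_low + 843·LSB = 1.93945 V; V_b = V_low + 844·LSB = 1.94531 V.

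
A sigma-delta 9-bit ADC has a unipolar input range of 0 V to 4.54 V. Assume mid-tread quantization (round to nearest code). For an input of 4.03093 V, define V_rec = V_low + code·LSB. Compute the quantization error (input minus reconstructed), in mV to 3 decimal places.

Step size: 4.54 V ÷ 2^9 = 8.867 mV.
Scaled input = 454.5895 LSBs, so code = 455.
V_rec = 0 + 455·0.00886719 = 4.0345703 V.
Difference: -0.00364031 V → -3.640 mV.

-3.640 mV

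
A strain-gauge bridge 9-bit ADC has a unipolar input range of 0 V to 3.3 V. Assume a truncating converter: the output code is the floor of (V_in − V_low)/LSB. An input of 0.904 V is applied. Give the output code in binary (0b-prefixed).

With 512 levels over 3.3 V, one step is 6.445 mV.
Input sits at 140.257 steps above V_low.
So the output code is 140.
In binary (0b-prefixed): 0b10001100.

code 0b10001100 (decimal 140)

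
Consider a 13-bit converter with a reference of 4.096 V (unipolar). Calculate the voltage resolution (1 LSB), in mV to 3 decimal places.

0.500 mV

Full-scale span = 4.096 V.
LSB = 4.096 / 2^13 = 4.096 / 8192 = 0.0005 V = 0.500 mV.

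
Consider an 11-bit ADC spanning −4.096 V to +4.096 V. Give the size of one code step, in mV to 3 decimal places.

Full-scale span = 8.192 V.
LSB = 8.192 / 2^11 = 8.192 / 2048 = 0.004 V = 4.000 mV.

4.000 mV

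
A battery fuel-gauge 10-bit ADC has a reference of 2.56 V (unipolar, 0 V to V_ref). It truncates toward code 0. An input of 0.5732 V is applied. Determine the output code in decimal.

With 1024 levels over 2.56 V, one step is 2.500 mV.
Input sits at 229.280 steps above V_low.
⌊·⌋(229.280) = 229.

code 229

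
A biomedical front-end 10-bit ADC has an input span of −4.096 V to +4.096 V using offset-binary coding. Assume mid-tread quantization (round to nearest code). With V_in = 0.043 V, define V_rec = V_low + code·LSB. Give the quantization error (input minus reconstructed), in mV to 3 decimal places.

3.000 mV

LSB = 8.192/2^10 = 8.000 mV.
(V_in − V_low)/LSB = (0.043 − (−4.096))/0.008 = 517.3750 → code 517 (round).
Reconstructed: 0.04 V.
V_in − V_rec = 0.003 V = 3.000 mV.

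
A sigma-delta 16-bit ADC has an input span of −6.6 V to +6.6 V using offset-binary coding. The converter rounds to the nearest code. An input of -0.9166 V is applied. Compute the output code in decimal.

LSB = 13.2 V / 65536 = 201.42 µV.
Input sits at 28217.220 steps above V_low.
So the output code is 28217.

code 28217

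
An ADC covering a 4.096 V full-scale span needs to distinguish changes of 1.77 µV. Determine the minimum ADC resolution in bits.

22 bits

Number of steps required ≥ 4.096 V / 1.77 µV = 2314124.29.
Need 2^N ≥ 2314124.29; 2^21 = 2097152, 2^22 = 4194304.
Minimum N = 22.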